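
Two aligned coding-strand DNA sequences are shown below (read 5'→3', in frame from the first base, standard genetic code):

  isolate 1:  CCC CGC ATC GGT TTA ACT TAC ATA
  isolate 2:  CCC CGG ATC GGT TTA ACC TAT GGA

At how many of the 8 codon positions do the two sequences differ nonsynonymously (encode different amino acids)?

Codon 1: CCC Pro / CCC Pro — identical.
Codon 2: CGC Arg / CGG Arg — synonymous.
Codon 3: ATC Ile / ATC Ile — identical.
Codon 4: GGT Gly / GGT Gly — identical.
Codon 5: TTA Leu / TTA Leu — identical.
Codon 6: ACT Thr / ACC Thr — synonymous.
Codon 7: TAC Tyr / TAT Tyr — synonymous.
Codon 8: ATA Ile / GGA Gly — nonsynonymous.
Nonsynonymous differences: 1.

1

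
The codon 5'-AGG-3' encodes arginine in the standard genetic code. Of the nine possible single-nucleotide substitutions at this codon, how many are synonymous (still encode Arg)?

Position 1: CGG → 1 synonymous.
Position 2: none → 0 synonymous.
Position 3: AGA → 1 synonymous.
Total: 1 + 0 + 1 = 2.

2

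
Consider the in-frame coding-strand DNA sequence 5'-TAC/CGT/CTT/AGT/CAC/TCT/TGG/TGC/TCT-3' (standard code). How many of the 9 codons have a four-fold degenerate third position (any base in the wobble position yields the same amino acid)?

Codon 1 TAC (Tyr): third position 2-fold.
Codon 2 CGT (Arg): third position 4-fold.
Codon 3 CTT (Leu): third position 4-fold.
Codon 4 AGT (Ser): third position 2-fold.
Codon 5 CAC (His): third position 2-fold.
Codon 6 TCT (Ser): third position 4-fold.
Codon 7 TGG (Trp): third position 1-fold.
Codon 8 TGC (Cys): third position 2-fold.
Codon 9 TCT (Ser): third position 4-fold.
Four-fold degenerate third positions: 4.

4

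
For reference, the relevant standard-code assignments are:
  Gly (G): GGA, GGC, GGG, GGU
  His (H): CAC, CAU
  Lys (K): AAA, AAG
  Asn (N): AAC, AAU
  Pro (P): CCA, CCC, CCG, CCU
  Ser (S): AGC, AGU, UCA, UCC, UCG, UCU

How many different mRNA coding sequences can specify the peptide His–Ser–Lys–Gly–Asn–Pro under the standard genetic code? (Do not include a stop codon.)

His: 2 codons.
Ser: 6 codons.
Lys: 2 codons.
Gly: 4 codons.
Asn: 2 codons.
Pro: 4 codons.
2 × 6 × 2 × 4 × 2 × 4 = 768.

768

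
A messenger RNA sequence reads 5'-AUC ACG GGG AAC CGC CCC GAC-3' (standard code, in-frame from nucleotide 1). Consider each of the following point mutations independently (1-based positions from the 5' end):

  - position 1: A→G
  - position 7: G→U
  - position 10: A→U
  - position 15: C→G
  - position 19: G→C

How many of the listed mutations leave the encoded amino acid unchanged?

1

Codon 1: AUC (Ile) → GUC (Val) — missense.
Codon 3: GGG (Gly) → UGG (Trp) — missense.
Codon 4: AAC (Asn) → UAC (Tyr) — missense.
Codon 5: CGC (Arg) → CGG (Arg) — synonymous.
Codon 7: GAC (Asp) → CAC (His) — missense.
Synonymous: 1 of 5.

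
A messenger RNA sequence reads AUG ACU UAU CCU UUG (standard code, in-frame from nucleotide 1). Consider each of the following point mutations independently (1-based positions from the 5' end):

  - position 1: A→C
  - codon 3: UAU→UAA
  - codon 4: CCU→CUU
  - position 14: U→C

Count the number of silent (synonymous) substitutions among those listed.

Codon 1: AUG (Met) → CUG (Leu) — missense.
Codon 3: UAU (Tyr) → UAA (Stop) — nonsense.
Codon 4: CCU (Pro) → CUU (Leu) — missense.
Codon 5: UUG (Leu) → UCG (Ser) — missense.
Synonymous: 0 of 4.

0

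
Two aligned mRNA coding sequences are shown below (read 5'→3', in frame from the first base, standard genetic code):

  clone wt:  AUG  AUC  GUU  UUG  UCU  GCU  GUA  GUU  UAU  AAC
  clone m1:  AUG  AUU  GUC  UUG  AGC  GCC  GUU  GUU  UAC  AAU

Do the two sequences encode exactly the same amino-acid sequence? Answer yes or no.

yes

Codon 1: AUG Met / AUG Met — identical.
Codon 2: AUC Ile / AUU Ile — synonymous.
Codon 3: GUU Val / GUC Val — synonymous.
Codon 4: UUG Leu / UUG Leu — identical.
Codon 5: UCU Ser / AGC Ser — synonymous.
Codon 6: GCU Ala / GCC Ala — synonymous.
Codon 7: GUA Val / GUU Val — synonymous.
Codon 8: GUU Val / GUU Val — identical.
Codon 9: UAU Tyr / UAC Tyr — synonymous.
Codon 10: AAC Asn / AAU Asn — synonymous.
Nonsynonymous differences: 0 → same protein.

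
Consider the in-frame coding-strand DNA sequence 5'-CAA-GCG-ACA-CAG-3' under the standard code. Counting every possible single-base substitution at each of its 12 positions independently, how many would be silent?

Codon 1 (CAA, Gln): 1 synonymous substitution.
Codon 2 (GCG, Ala): 3 synonymous substitutions.
Codon 3 (ACA, Thr): 3 synonymous substitutions.
Codon 4 (CAG, Gln): 1 synonymous substitution.
Total: 1 + 3 + 3 + 1 = 8.

8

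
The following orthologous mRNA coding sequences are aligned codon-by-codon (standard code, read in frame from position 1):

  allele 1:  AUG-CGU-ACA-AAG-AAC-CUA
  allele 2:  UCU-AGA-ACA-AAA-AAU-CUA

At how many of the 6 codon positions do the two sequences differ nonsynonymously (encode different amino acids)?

Codon 1: AUG Met / UCU Ser — nonsynonymous.
Codon 2: CGU Arg / AGA Arg — synonymous.
Codon 3: ACA Thr / ACA Thr — identical.
Codon 4: AAG Lys / AAA Lys — synonymous.
Codon 5: AAC Asn / AAU Asn — synonymous.
Codon 6: CUA Leu / CUA Leu — identical.
Nonsynonymous differences: 1.

1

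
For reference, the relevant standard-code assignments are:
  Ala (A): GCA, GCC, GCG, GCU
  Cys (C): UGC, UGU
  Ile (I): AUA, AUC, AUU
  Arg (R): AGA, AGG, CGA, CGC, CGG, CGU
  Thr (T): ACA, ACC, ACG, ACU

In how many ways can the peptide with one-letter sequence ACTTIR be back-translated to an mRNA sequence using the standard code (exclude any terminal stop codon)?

2304

Ala: 4 codons.
Cys: 2 codons.
Thr: 4 codons.
Thr: 4 codons.
Ile: 3 codons.
Arg: 6 codons.
4 × 2 × 4 × 4 × 3 × 6 = 2304.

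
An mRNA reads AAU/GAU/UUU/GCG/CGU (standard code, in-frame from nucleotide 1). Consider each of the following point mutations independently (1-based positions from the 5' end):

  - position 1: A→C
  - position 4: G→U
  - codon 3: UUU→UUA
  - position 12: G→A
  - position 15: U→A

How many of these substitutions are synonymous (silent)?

2

Codon 1: AAU (Asn) → CAU (His) — missense.
Codon 2: GAU (Asp) → UAU (Tyr) — missense.
Codon 3: UUU (Phe) → UUA (Leu) — missense.
Codon 4: GCG (Ala) → GCA (Ala) — synonymous.
Codon 5: CGU (Arg) → CGA (Arg) — synonymous.
Synonymous: 2 of 5.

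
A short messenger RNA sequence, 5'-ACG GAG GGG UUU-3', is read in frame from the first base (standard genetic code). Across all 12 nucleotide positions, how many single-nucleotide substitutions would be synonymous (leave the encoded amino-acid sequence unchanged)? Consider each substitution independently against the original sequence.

8

Codon 1 (ACG, Thr): 3 synonymous substitutions.
Codon 2 (GAG, Glu): 1 synonymous substitution.
Codon 3 (GGG, Gly): 3 synonymous substitutions.
Codon 4 (UUU, Phe): 1 synonymous substitution.
Total: 3 + 1 + 3 + 1 = 8.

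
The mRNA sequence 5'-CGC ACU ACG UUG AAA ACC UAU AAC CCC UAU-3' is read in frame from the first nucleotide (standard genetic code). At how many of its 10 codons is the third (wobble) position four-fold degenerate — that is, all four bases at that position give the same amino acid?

5

Codon 1 CGC (Arg): third position 4-fold.
Codon 2 ACU (Thr): third position 4-fold.
Codon 3 ACG (Thr): third position 4-fold.
Codon 4 UUG (Leu): third position 2-fold.
Codon 5 AAA (Lys): third position 2-fold.
Codon 6 ACC (Thr): third position 4-fold.
Codon 7 UAU (Tyr): third position 2-fold.
Codon 8 AAC (Asn): third position 2-fold.
Codon 9 CCC (Pro): third position 4-fold.
Codon 10 UAU (Tyr): third position 2-fold.
Four-fold degenerate third positions: 5.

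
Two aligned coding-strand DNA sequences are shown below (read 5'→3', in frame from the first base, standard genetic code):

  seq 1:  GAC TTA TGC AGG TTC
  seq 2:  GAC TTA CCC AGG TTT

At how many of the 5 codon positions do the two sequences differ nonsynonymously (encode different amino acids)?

Codon 1: GAC Asp / GAC Asp — identical.
Codon 2: TTA Leu / TTA Leu — identical.
Codon 3: TGC Cys / CCC Pro — nonsynonymous.
Codon 4: AGG Arg / AGG Arg — identical.
Codon 5: TTC Phe / TTT Phe — synonymous.
Nonsynonymous differences: 1.

1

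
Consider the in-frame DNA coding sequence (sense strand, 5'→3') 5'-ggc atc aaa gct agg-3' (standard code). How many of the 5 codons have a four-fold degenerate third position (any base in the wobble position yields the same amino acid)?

Codon 1 GGC (Gly): third position 4-fold.
Codon 2 ATC (Ile): third position 3-fold.
Codon 3 AAA (Lys): third position 2-fold.
Codon 4 GCT (Ala): third position 4-fold.
Codon 5 AGG (Arg): third position 2-fold.
Four-fold degenerate third positions: 2.

2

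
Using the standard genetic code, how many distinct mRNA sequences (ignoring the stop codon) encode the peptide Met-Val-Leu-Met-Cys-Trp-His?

Met: 1 codon.
Val: 4 codons.
Leu: 6 codons.
Met: 1 codon.
Cys: 2 codons.
Trp: 1 codon.
His: 2 codons.
1 × 4 × 6 × 1 × 2 × 1 × 2 = 96.

96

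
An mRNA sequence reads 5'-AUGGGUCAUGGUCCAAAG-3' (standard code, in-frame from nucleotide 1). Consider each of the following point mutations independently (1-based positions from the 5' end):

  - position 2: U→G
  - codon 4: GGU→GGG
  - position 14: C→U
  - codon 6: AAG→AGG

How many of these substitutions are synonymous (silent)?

1

Codon 1: AUG (Met) → AGG (Arg) — missense.
Codon 4: GGU (Gly) → GGG (Gly) — synonymous.
Codon 5: CCA (Pro) → CUA (Leu) — missense.
Codon 6: AAG (Lys) → AGG (Arg) — missense.
Synonymous: 1 of 4.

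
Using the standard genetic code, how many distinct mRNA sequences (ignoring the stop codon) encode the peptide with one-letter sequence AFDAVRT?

Ala: 4 codons.
Phe: 2 codons.
Asp: 2 codons.
Ala: 4 codons.
Val: 4 codons.
Arg: 6 codons.
Thr: 4 codons.
4 × 2 × 2 × 4 × 4 × 6 × 4 = 6144.

6144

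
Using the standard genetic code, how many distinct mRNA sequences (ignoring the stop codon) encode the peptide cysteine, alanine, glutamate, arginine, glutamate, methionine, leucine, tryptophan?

1152

Cys: 2 codons.
Ala: 4 codons.
Glu: 2 codons.
Arg: 6 codons.
Glu: 2 codons.
Met: 1 codon.
Leu: 6 codons.
Trp: 1 codon.
2 × 4 × 2 × 6 × 2 × 1 × 6 × 1 = 1152.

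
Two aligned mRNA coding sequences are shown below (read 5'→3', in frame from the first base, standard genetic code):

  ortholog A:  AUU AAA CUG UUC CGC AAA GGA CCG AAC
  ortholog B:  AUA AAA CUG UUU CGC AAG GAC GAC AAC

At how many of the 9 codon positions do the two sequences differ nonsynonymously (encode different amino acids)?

2

Codon 1: AUU Ile / AUA Ile — synonymous.
Codon 2: AAA Lys / AAA Lys — identical.
Codon 3: CUG Leu / CUG Leu — identical.
Codon 4: UUC Phe / UUU Phe — synonymous.
Codon 5: CGC Arg / CGC Arg — identical.
Codon 6: AAA Lys / AAG Lys — synonymous.
Codon 7: GGA Gly / GAC Asp — nonsynonymous.
Codon 8: CCG Pro / GAC Asp — nonsynonymous.
Codon 9: AAC Asn / AAC Asn — identical.
Nonsynonymous differences: 2.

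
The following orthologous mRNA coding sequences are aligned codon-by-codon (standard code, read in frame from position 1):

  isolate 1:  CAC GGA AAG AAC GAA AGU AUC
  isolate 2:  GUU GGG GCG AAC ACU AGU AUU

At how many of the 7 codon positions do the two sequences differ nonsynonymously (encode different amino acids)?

Codon 1: CAC His / GUU Val — nonsynonymous.
Codon 2: GGA Gly / GGG Gly — synonymous.
Codon 3: AAG Lys / GCG Ala — nonsynonymous.
Codon 4: AAC Asn / AAC Asn — identical.
Codon 5: GAA Glu / ACU Thr — nonsynonymous.
Codon 6: AGU Ser / AGU Ser — identical.
Codon 7: AUC Ile / AUU Ile — synonymous.
Nonsynonymous differences: 3.

3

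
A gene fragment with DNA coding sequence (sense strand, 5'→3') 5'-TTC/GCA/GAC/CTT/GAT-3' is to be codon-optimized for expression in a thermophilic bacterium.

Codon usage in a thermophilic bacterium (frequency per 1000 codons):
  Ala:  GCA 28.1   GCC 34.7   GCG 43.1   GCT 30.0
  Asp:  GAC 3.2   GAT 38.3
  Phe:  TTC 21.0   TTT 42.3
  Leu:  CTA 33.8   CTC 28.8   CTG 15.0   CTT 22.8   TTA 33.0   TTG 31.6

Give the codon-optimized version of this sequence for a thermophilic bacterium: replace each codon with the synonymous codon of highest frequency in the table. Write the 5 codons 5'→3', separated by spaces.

TTT GCG GAT CTA GAT

Codon 1 (Phe): best is TTT at 42.3.
Codon 2 (Ala): best is GCG at 43.1.
Codon 3 (Asp): best is GAT at 38.3.
Codon 4 (Leu): best is CTA at 33.8.
Codon 5 (Asp): best is GAT at 38.3.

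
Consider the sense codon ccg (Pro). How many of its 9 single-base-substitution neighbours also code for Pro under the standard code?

3

Position 1: none → 0 synonymous.
Position 2: none → 0 synonymous.
Position 3: CCT, CCC, CCA → 3 synonymous.
Total: 0 + 0 + 3 = 3.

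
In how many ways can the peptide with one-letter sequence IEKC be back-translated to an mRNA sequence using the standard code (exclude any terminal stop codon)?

Ile: 3 codons.
Glu: 2 codons.
Lys: 2 codons.
Cys: 2 codons.
3 × 2 × 2 × 2 = 24.

24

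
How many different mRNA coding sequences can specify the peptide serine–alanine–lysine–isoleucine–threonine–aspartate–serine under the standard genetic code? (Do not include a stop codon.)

Ser: 6 codons.
Ala: 4 codons.
Lys: 2 codons.
Ile: 3 codons.
Thr: 4 codons.
Asp: 2 codons.
Ser: 6 codons.
6 × 4 × 2 × 3 × 4 × 2 × 6 = 6912.

6912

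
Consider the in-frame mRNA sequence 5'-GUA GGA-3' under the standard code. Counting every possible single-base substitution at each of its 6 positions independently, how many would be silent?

Codon 1 (GUA, Val): 3 synonymous substitutions.
Codon 2 (GGA, Gly): 3 synonymous substitutions.
Total: 3 + 3 = 6.

6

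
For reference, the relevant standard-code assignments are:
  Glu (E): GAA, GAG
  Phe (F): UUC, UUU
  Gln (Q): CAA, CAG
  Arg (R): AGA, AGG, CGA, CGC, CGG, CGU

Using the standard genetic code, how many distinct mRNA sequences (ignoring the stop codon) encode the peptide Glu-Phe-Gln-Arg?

48

Glu: 2 codons.
Phe: 2 codons.
Gln: 2 codons.
Arg: 6 codons.
2 × 2 × 2 × 6 = 48.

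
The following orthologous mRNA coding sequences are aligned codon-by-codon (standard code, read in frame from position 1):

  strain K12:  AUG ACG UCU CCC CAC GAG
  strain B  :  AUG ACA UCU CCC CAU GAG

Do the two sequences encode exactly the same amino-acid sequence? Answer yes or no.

Codon 1: AUG Met / AUG Met — identical.
Codon 2: ACG Thr / ACA Thr — synonymous.
Codon 3: UCU Ser / UCU Ser — identical.
Codon 4: CCC Pro / CCC Pro — identical.
Codon 5: CAC His / CAU His — synonymous.
Codon 6: GAG Glu / GAG Glu — identical.
Nonsynonymous differences: 0 → same protein.

yes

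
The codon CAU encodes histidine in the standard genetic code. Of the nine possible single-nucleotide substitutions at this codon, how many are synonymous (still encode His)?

1

Position 1: none → 0 synonymous.
Position 2: none → 0 synonymous.
Position 3: CAC → 1 synonymous.
Total: 0 + 0 + 1 = 1.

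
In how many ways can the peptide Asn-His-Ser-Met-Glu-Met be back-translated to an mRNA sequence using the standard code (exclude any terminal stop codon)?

48

Asn: 2 codons.
His: 2 codons.
Ser: 6 codons.
Met: 1 codon.
Glu: 2 codons.
Met: 1 codon.
2 × 2 × 6 × 1 × 2 × 1 = 48.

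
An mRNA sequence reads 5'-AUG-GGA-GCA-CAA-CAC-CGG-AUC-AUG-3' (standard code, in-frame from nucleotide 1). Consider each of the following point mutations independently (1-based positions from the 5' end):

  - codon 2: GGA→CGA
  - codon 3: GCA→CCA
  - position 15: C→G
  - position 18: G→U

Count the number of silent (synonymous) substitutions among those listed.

Codon 2: GGA (Gly) → CGA (Arg) — missense.
Codon 3: GCA (Ala) → CCA (Pro) — missense.
Codon 5: CAC (His) → CAG (Gln) — missense.
Codon 6: CGG (Arg) → CGU (Arg) — synonymous.
Synonymous: 1 of 4.

1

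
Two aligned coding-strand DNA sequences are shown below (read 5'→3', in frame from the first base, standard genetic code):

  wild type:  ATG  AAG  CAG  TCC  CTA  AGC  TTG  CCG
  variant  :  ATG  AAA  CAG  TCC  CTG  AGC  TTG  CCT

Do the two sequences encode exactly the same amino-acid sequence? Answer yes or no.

yes

Codon 1: ATG Met / ATG Met — identical.
Codon 2: AAG Lys / AAA Lys — synonymous.
Codon 3: CAG Gln / CAG Gln — identical.
Codon 4: TCC Ser / TCC Ser — identical.
Codon 5: CTA Leu / CTG Leu — synonymous.
Codon 6: AGC Ser / AGC Ser — identical.
Codon 7: TTG Leu / TTG Leu — identical.
Codon 8: CCG Pro / CCT Pro — synonymous.
Nonsynonymous differences: 0 → same protein.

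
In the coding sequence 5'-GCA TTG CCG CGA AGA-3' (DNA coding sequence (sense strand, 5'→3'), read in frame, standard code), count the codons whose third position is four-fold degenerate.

Codon 1 GCA (Ala): third position 4-fold.
Codon 2 TTG (Leu): third position 2-fold.
Codon 3 CCG (Pro): third position 4-fold.
Codon 4 CGA (Arg): third position 4-fold.
Codon 5 AGA (Arg): third position 2-fold.
Four-fold degenerate third positions: 3.

3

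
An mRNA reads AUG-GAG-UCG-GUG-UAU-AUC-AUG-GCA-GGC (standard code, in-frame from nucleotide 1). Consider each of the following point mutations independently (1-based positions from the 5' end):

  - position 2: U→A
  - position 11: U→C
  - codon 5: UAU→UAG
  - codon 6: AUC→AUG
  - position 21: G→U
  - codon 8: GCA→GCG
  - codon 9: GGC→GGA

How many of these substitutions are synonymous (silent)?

2

Codon 1: AUG (Met) → AAG (Lys) — missense.
Codon 4: GUG (Val) → GCG (Ala) — missense.
Codon 5: UAU (Tyr) → UAG (Stop) — nonsense.
Codon 6: AUC (Ile) → AUG (Met) — missense.
Codon 7: AUG (Met) → AUU (Ile) — missense.
Codon 8: GCA (Ala) → GCG (Ala) — synonymous.
Codon 9: GGC (Gly) → GGA (Gly) — synonymous.
Synonymous: 2 of 7.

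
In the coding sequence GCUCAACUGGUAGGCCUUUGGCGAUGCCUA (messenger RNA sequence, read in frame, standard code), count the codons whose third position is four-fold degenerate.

Codon 1 GCU (Ala): third position 4-fold.
Codon 2 CAA (Gln): third position 2-fold.
Codon 3 CUG (Leu): third position 4-fold.
Codon 4 GUA (Val): third position 4-fold.
Codon 5 GGC (Gly): third position 4-fold.
Codon 6 CUU (Leu): third position 4-fold.
Codon 7 UGG (Trp): third position 1-fold.
Codon 8 CGA (Arg): third position 4-fold.
Codon 9 UGC (Cys): third position 2-fold.
Codon 10 CUA (Leu): third position 4-fold.
Four-fold degenerate third positions: 7.

7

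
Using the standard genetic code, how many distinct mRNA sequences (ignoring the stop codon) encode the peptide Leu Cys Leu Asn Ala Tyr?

Leu: 6 codons.
Cys: 2 codons.
Leu: 6 codons.
Asn: 2 codons.
Ala: 4 codons.
Tyr: 2 codons.
6 × 2 × 6 × 2 × 4 × 2 = 1152.

1152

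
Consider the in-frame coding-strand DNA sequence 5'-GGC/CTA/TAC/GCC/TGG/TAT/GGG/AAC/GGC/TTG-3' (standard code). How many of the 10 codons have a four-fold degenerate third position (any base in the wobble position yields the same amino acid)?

5

Codon 1 GGC (Gly): third position 4-fold.
Codon 2 CTA (Leu): third position 4-fold.
Codon 3 TAC (Tyr): third position 2-fold.
Codon 4 GCC (Ala): third position 4-fold.
Codon 5 TGG (Trp): third position 1-fold.
Codon 6 TAT (Tyr): third position 2-fold.
Codon 7 GGG (Gly): third position 4-fold.
Codon 8 AAC (Asn): third position 2-fold.
Codon 9 GGC (Gly): third position 4-fold.
Codon 10 TTG (Leu): third position 2-fold.
Four-fold degenerate third positions: 5.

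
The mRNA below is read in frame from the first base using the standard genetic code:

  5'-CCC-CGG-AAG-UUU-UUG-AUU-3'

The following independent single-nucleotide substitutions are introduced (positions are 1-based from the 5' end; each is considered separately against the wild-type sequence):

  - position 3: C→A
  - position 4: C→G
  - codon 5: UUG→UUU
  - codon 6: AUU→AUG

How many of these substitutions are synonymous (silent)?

1

Codon 1: CCC (Pro) → CCA (Pro) — synonymous.
Codon 2: CGG (Arg) → GGG (Gly) — missense.
Codon 5: UUG (Leu) → UUU (Phe) — missense.
Codon 6: AUU (Ile) → AUG (Met) — missense.
Synonymous: 1 of 4.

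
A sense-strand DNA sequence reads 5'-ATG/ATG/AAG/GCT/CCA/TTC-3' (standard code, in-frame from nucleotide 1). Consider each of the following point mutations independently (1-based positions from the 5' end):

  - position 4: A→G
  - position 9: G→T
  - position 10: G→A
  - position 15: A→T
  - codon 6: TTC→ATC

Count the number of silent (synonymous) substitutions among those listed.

Codon 2: ATG (Met) → GTG (Val) — missense.
Codon 3: AAG (Lys) → AAT (Asn) — missense.
Codon 4: GCT (Ala) → ACT (Thr) — missense.
Codon 5: CCA (Pro) → CCT (Pro) — synonymous.
Codon 6: TTC (Phe) → ATC (Ile) — missense.
Synonymous: 1 of 5.

1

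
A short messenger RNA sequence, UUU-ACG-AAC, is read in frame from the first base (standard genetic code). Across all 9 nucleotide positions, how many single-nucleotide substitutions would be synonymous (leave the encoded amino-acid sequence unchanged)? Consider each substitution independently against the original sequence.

Codon 1 (UUU, Phe): 1 synonymous substitution.
Codon 2 (ACG, Thr): 3 synonymous substitutions.
Codon 3 (AAC, Asn): 1 synonymous substitution.
Total: 1 + 3 + 1 = 5.

5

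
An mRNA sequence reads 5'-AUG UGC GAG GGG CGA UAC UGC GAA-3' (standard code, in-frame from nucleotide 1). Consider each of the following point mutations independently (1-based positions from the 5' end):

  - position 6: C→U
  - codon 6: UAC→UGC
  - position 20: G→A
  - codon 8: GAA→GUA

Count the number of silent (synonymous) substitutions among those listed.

Codon 2: UGC (Cys) → UGU (Cys) — synonymous.
Codon 6: UAC (Tyr) → UGC (Cys) — missense.
Codon 7: UGC (Cys) → UAC (Tyr) — missense.
Codon 8: GAA (Glu) → GUA (Val) — missense.
Synonymous: 1 of 4.

1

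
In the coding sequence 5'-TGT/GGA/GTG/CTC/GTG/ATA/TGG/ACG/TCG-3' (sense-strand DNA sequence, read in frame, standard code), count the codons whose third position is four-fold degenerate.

Codon 1 TGT (Cys): third position 2-fold.
Codon 2 GGA (Gly): third position 4-fold.
Codon 3 GTG (Val): third position 4-fold.
Codon 4 CTC (Leu): third position 4-fold.
Codon 5 GTG (Val): third position 4-fold.
Codon 6 ATA (Ile): third position 3-fold.
Codon 7 TGG (Trp): third position 1-fold.
Codon 8 ACG (Thr): third position 4-fold.
Codon 9 TCG (Ser): third position 4-fold.
Four-fold degenerate third positions: 6.

6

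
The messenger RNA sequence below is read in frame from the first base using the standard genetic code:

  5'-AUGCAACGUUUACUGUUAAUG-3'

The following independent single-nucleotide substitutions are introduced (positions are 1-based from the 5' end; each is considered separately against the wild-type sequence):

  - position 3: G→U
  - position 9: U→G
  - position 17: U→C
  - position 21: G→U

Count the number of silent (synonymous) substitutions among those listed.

1

Codon 1: AUG (Met) → AUU (Ile) — missense.
Codon 3: CGU (Arg) → CGG (Arg) — synonymous.
Codon 6: UUA (Leu) → UCA (Ser) — missense.
Codon 7: AUG (Met) → AUU (Ile) — missense.
Synonymous: 1 of 4.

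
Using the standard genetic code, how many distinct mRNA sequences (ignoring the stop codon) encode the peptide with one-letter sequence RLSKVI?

5184

Arg: 6 codons.
Leu: 6 codons.
Ser: 6 codons.
Lys: 2 codons.
Val: 4 codons.
Ile: 3 codons.
6 × 6 × 6 × 2 × 4 × 3 = 5184.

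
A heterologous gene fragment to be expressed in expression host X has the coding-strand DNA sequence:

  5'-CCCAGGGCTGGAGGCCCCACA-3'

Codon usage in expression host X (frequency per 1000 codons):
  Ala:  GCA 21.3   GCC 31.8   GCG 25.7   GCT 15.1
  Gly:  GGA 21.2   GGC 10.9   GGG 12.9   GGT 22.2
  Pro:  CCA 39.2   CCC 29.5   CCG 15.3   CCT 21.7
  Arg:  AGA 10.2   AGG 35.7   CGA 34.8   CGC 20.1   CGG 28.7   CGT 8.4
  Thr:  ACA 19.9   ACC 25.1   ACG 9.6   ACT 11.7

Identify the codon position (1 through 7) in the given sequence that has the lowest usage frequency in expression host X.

5

Codon 1 CCC (Pro): 29.5 per 1000.
Codon 2 AGG (Arg): 35.7 per 1000.
Codon 3 GCT (Ala): 15.1 per 1000.
Codon 4 GGA (Gly): 21.2 per 1000.
Codon 5 GGC (Gly): 10.9 per 1000.
Codon 6 CCC (Pro): 29.5 per 1000.
Codon 7 ACA (Thr): 19.9 per 1000.
Lowest frequency is 10.9 at codon 5.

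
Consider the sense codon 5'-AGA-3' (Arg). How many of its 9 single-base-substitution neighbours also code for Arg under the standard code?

Position 1: CGA → 1 synonymous.
Position 2: none → 0 synonymous.
Position 3: AGG → 1 synonymous.
Total: 1 + 0 + 1 = 2.

2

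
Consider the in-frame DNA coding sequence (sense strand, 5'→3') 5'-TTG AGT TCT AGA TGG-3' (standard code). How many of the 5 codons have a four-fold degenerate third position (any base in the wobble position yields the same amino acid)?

Codon 1 TTG (Leu): third position 2-fold.
Codon 2 AGT (Ser): third position 2-fold.
Codon 3 TCT (Ser): third position 4-fold.
Codon 4 AGA (Arg): third position 2-fold.
Codon 5 TGG (Trp): third position 1-fold.
Four-fold degenerate third positions: 1.

1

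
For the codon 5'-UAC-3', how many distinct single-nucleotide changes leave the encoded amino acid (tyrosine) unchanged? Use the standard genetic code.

Position 1: none → 0 synonymous.
Position 2: none → 0 synonymous.
Position 3: UAU → 1 synonymous.
Total: 0 + 0 + 1 = 1.

1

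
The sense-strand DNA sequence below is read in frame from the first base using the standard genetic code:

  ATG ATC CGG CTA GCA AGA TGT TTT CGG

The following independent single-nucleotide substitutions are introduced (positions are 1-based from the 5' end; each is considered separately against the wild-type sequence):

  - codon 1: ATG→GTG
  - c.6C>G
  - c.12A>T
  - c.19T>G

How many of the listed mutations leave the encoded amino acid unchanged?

Codon 1: ATG (Met) → GTG (Val) — missense.
Codon 2: ATC (Ile) → ATG (Met) — missense.
Codon 4: CTA (Leu) → CTT (Leu) — synonymous.
Codon 7: TGT (Cys) → GGT (Gly) — missense.
Synonymous: 1 of 4.

1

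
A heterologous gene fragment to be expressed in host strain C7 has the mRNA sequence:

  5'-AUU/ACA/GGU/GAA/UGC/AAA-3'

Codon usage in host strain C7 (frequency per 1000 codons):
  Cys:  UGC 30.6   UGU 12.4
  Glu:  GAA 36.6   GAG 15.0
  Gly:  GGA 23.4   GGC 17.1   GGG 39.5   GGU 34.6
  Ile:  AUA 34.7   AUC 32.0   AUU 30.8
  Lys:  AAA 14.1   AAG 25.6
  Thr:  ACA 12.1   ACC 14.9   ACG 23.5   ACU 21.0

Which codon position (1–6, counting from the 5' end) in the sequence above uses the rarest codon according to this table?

2

Codon 1 AUU (Ile): 30.8 per 1000.
Codon 2 ACA (Thr): 12.1 per 1000.
Codon 3 GGU (Gly): 34.6 per 1000.
Codon 4 GAA (Glu): 36.6 per 1000.
Codon 5 UGC (Cys): 30.6 per 1000.
Codon 6 AAA (Lys): 14.1 per 1000.
Lowest frequency is 12.1 at codon 2.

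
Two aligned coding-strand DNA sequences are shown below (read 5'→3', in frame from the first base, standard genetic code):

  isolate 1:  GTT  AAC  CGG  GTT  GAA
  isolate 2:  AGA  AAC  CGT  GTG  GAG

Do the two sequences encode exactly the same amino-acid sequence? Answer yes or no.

Codon 1: GTT Val / AGA Arg — nonsynonymous.
Codon 2: AAC Asn / AAC Asn — identical.
Codon 3: CGG Arg / CGT Arg — synonymous.
Codon 4: GTT Val / GTG Val — synonymous.
Codon 5: GAA Glu / GAG Glu — synonymous.
Nonsynonymous differences: 1 → different protein.

no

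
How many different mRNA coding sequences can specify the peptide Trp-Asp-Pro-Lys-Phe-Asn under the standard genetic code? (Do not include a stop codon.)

64

Trp: 1 codon.
Asp: 2 codons.
Pro: 4 codons.
Lys: 2 codons.
Phe: 2 codons.
Asn: 2 codons.
1 × 2 × 4 × 2 × 2 × 2 = 64.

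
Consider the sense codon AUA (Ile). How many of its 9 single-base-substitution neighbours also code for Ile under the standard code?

Position 1: none → 0 synonymous.
Position 2: none → 0 synonymous.
Position 3: AUU, AUC → 2 synonymous.
Total: 0 + 0 + 2 = 2.

2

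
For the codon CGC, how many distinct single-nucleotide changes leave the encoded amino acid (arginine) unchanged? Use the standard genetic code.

Position 1: none → 0 synonymous.
Position 2: none → 0 synonymous.
Position 3: CGT, CGA, CGG → 3 synonymous.
Total: 0 + 0 + 3 = 3.

3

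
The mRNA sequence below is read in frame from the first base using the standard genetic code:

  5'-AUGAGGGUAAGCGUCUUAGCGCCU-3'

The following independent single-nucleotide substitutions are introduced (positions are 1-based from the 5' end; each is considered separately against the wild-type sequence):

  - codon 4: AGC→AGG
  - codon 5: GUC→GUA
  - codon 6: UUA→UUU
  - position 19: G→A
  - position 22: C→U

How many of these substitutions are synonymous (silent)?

Codon 4: AGC (Ser) → AGG (Arg) — missense.
Codon 5: GUC (Val) → GUA (Val) — synonymous.
Codon 6: UUA (Leu) → UUU (Phe) — missense.
Codon 7: GCG (Ala) → ACG (Thr) — missense.
Codon 8: CCU (Pro) → UCU (Ser) — missense.
Synonymous: 1 of 5.

1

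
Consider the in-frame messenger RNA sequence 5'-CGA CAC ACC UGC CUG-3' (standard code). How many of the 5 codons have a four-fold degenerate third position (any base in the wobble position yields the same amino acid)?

Codon 1 CGA (Arg): third position 4-fold.
Codon 2 CAC (His): third position 2-fold.
Codon 3 ACC (Thr): third position 4-fold.
Codon 4 UGC (Cys): third position 2-fold.
Codon 5 CUG (Leu): third position 4-fold.
Four-fold degenerate third positions: 3.

3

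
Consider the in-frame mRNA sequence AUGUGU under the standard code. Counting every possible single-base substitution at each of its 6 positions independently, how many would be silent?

1

Codon 1 (AUG, Met): 0 synonymous substitutions.
Codon 2 (UGU, Cys): 1 synonymous substitution.
Total: 0 + 1 = 1.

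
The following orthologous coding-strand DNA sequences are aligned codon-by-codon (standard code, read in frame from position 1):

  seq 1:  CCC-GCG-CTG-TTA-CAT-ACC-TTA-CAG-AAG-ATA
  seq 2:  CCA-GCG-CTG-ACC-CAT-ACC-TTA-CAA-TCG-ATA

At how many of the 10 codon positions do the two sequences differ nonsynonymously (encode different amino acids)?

Codon 1: CCC Pro / CCA Pro — synonymous.
Codon 2: GCG Ala / GCG Ala — identical.
Codon 3: CTG Leu / CTG Leu — identical.
Codon 4: TTA Leu / ACC Thr — nonsynonymous.
Codon 5: CAT His / CAT His — identical.
Codon 6: ACC Thr / ACC Thr — identical.
Codon 7: TTA Leu / TTA Leu — identical.
Codon 8: CAG Gln / CAA Gln — synonymous.
Codon 9: AAG Lys / TCG Ser — nonsynonymous.
Codon 10: ATA Ile / ATA Ile — identical.
Nonsynonymous differences: 2.

2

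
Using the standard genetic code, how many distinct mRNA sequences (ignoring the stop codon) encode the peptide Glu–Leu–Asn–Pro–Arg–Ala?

2304

Glu: 2 codons.
Leu: 6 codons.
Asn: 2 codons.
Pro: 4 codons.
Arg: 6 codons.
Ala: 4 codons.
2 × 6 × 2 × 4 × 6 × 4 = 2304.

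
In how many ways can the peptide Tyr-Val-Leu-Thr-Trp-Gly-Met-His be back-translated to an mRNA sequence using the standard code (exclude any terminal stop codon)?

1536

Tyr: 2 codons.
Val: 4 codons.
Leu: 6 codons.
Thr: 4 codons.
Trp: 1 codon.
Gly: 4 codons.
Met: 1 codon.
His: 2 codons.
2 × 4 × 6 × 4 × 1 × 4 × 1 × 2 = 1536.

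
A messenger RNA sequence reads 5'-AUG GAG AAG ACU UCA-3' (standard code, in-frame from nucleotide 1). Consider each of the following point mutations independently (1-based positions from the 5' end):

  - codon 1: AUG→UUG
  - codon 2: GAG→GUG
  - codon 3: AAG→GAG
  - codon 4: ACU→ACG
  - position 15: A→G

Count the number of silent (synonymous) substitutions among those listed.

Codon 1: AUG (Met) → UUG (Leu) — missense.
Codon 2: GAG (Glu) → GUG (Val) — missense.
Codon 3: AAG (Lys) → GAG (Glu) — missense.
Codon 4: ACU (Thr) → ACG (Thr) — synonymous.
Codon 5: UCA (Ser) → UCG (Ser) — synonymous.
Synonymous: 2 of 5.

2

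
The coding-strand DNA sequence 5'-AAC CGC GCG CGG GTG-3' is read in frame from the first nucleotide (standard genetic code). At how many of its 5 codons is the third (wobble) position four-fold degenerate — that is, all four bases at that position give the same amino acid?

4

Codon 1 AAC (Asn): third position 2-fold.
Codon 2 CGC (Arg): third position 4-fold.
Codon 3 GCG (Ala): third position 4-fold.
Codon 4 CGG (Arg): third position 4-fold.
Codon 5 GTG (Val): third position 4-fold.
Four-fold degenerate third positions: 4.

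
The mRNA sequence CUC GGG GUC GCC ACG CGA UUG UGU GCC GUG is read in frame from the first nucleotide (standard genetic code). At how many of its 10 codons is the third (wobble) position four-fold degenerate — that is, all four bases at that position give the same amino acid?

Codon 1 CUC (Leu): third position 4-fold.
Codon 2 GGG (Gly): third position 4-fold.
Codon 3 GUC (Val): third position 4-fold.
Codon 4 GCC (Ala): third position 4-fold.
Codon 5 ACG (Thr): third position 4-fold.
Codon 6 CGA (Arg): third position 4-fold.
Codon 7 UUG (Leu): third position 2-fold.
Codon 8 UGU (Cys): third position 2-fold.
Codon 9 GCC (Ala): third position 4-fold.
Codon 10 GUG (Val): third position 4-fold.
Four-fold degenerate third positions: 8.

8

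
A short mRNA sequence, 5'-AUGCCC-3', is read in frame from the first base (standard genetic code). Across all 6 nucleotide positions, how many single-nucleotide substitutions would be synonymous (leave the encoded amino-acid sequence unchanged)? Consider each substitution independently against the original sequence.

Codon 1 (AUG, Met): 0 synonymous substitutions.
Codon 2 (CCC, Pro): 3 synonymous substitutions.
Total: 0 + 3 = 3.

3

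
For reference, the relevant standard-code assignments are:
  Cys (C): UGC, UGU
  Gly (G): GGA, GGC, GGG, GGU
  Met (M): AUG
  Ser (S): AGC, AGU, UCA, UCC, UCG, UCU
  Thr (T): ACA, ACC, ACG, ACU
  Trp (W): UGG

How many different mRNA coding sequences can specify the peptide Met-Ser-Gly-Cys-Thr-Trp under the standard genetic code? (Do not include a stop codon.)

Met: 1 codon.
Ser: 6 codons.
Gly: 4 codons.
Cys: 2 codons.
Thr: 4 codons.
Trp: 1 codon.
1 × 6 × 4 × 2 × 4 × 1 = 192.

192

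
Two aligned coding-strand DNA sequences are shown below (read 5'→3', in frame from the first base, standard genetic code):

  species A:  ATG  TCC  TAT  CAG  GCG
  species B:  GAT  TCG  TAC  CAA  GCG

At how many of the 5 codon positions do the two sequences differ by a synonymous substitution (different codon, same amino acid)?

3

Codon 1: ATG Met / GAT Asp — nonsynonymous.
Codon 2: TCC Ser / TCG Ser — synonymous.
Codon 3: TAT Tyr / TAC Tyr — synonymous.
Codon 4: CAG Gln / CAA Gln — synonymous.
Codon 5: GCG Ala / GCG Ala — identical.
Synonymous differences: 3.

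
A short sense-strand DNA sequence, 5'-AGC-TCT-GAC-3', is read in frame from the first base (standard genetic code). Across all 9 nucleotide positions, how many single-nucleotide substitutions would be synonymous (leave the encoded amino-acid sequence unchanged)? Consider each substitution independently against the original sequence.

Codon 1 (AGC, Ser): 1 synonymous substitution.
Codon 2 (TCT, Ser): 3 synonymous substitutions.
Codon 3 (GAC, Asp): 1 synonymous substitution.
Total: 1 + 3 + 1 = 5.

5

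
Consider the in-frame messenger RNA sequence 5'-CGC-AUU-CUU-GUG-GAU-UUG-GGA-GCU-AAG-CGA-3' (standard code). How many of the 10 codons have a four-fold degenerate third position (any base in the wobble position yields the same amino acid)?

Codon 1 CGC (Arg): third position 4-fold.
Codon 2 AUU (Ile): third position 3-fold.
Codon 3 CUU (Leu): third position 4-fold.
Codon 4 GUG (Val): third position 4-fold.
Codon 5 GAU (Asp): third position 2-fold.
Codon 6 UUG (Leu): third position 2-fold.
Codon 7 GGA (Gly): third position 4-fold.
Codon 8 GCU (Ala): third position 4-fold.
Codon 9 AAG (Lys): third position 2-fold.
Codon 10 CGA (Arg): third position 4-fold.
Four-fold degenerate third positions: 6.

6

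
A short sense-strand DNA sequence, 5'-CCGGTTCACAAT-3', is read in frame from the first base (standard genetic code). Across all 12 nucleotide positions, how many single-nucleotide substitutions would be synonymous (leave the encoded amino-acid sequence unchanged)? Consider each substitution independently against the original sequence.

Codon 1 (CCG, Pro): 3 synonymous substitutions.
Codon 2 (GTT, Val): 3 synonymous substitutions.
Codon 3 (CAC, His): 1 synonymous substitution.
Codon 4 (AAT, Asn): 1 synonymous substitution.
Total: 3 + 3 + 1 + 1 = 8.

8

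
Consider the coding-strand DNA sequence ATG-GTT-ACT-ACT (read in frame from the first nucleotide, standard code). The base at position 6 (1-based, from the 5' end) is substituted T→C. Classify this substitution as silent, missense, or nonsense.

silent

Position 6 falls in codon 2: GTT → Val.
After the substitution the codon is GTC → Val.
Both encode Val, so the change is synonymous.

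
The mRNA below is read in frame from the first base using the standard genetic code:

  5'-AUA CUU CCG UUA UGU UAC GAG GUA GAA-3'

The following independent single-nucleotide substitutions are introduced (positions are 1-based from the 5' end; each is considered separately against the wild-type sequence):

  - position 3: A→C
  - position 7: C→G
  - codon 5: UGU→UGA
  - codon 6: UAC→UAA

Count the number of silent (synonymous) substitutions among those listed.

1

Codon 1: AUA (Ile) → AUC (Ile) — synonymous.
Codon 3: CCG (Pro) → GCG (Ala) — missense.
Codon 5: UGU (Cys) → UGA (Stop) — nonsense.
Codon 6: UAC (Tyr) → UAA (Stop) — nonsense.
Synonymous: 1 of 4.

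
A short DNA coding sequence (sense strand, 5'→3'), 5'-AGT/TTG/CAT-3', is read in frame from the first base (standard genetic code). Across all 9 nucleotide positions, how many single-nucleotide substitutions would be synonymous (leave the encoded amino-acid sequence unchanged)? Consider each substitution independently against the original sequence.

Codon 1 (AGT, Ser): 1 synonymous substitution.
Codon 2 (TTG, Leu): 2 synonymous substitutions.
Codon 3 (CAT, His): 1 synonymous substitution.
Total: 1 + 2 + 1 = 4.

4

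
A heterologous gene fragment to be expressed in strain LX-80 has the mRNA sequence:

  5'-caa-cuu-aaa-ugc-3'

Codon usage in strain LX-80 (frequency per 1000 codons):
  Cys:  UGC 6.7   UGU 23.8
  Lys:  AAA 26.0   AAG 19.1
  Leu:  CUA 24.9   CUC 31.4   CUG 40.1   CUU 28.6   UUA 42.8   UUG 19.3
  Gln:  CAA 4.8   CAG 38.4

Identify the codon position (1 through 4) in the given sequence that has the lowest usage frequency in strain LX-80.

1

Codon 1 CAA (Gln): 4.8 per 1000.
Codon 2 CUU (Leu): 28.6 per 1000.
Codon 3 AAA (Lys): 26.0 per 1000.
Codon 4 UGC (Cys): 6.7 per 1000.
Lowest frequency is 4.8 at codon 1.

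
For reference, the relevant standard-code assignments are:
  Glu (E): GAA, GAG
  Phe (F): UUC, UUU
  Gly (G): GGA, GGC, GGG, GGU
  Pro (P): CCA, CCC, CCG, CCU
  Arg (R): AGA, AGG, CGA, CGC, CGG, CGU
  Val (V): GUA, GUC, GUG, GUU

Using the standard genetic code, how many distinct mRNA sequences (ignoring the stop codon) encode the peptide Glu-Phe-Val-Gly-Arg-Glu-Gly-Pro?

Glu: 2 codons.
Phe: 2 codons.
Val: 4 codons.
Gly: 4 codons.
Arg: 6 codons.
Glu: 2 codons.
Gly: 4 codons.
Pro: 4 codons.
2 × 2 × 4 × 4 × 6 × 2 × 4 × 4 = 12288.

12288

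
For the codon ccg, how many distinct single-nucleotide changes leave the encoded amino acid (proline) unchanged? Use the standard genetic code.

3

Position 1: none → 0 synonymous.
Position 2: none → 0 synonymous.
Position 3: CCU, CCC, CCA → 3 synonymous.
Total: 0 + 0 + 3 = 3.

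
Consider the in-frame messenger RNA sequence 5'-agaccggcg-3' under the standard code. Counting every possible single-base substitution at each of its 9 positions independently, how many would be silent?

Codon 1 (AGA, Arg): 2 synonymous substitutions.
Codon 2 (CCG, Pro): 3 synonymous substitutions.
Codon 3 (GCG, Ala): 3 synonymous substitutions.
Total: 2 + 3 + 3 = 8.

8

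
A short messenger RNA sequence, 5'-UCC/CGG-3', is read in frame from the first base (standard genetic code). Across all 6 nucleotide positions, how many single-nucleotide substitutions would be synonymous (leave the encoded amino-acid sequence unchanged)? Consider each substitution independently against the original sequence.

Codon 1 (UCC, Ser): 3 synonymous substitutions.
Codon 2 (CGG, Arg): 4 synonymous substitutions.
Total: 3 + 4 = 7.

7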